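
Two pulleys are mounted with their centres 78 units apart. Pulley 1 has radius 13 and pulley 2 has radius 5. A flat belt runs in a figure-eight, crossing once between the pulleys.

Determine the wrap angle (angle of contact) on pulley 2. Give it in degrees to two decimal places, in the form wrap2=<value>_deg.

crossed belt: β = asin((r1+r2)/C) = asin(18/78) = 13.3424°
wrap1 = wrap2 = π + 2β = 206.6847°

wrap2=206.68_deg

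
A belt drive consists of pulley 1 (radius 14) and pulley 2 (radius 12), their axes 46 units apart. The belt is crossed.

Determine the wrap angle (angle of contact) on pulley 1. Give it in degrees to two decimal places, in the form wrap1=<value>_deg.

crossed belt: β = asin((r1+r2)/C) = asin(26/46) = 34.4174°
wrap1 = wrap2 = π + 2β = 248.8348°

wrap1=248.83_deg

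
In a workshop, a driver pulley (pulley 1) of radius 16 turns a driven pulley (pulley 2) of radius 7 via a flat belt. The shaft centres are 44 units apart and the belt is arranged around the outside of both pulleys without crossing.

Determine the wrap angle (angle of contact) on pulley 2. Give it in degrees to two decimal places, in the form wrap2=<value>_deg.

wrap2=156.39_deg

open belt: β = asin((r2−r1)/C) = asin(-9/44) = -11.8029°
wrap1 = π − 2β = 203.6058°
wrap2 = π + 2β = 156.3942°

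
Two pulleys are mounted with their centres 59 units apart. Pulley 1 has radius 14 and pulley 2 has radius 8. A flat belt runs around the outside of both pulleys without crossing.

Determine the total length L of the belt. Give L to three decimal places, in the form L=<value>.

L=187.726

open belt: β = asin((r2−r1)/C) = asin(-6/59) = -5.8368°
wrap1 = π − 2β = 191.6736°
wrap2 = π + 2β = 168.3264°
tangent length = C·cosβ = 58.6941
L = r1·wrap1 + r2·wrap2 + 2·C·cosβ = 14·3.3453 + 8·2.9379 + 2·58.6941 = 187.7257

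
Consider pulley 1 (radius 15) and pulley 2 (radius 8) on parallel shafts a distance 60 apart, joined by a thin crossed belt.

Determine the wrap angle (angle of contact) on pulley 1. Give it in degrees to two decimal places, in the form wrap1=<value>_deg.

wrap1=225.08_deg

crossed belt: β = asin((r1+r2)/C) = asin(23/60) = 22.5403°
wrap1 = wrap2 = π + 2β = 225.0806°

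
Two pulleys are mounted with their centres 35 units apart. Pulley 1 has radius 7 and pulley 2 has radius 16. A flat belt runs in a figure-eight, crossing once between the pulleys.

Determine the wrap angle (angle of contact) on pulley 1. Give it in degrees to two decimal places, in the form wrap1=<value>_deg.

wrap1=262.16_deg

crossed belt: β = asin((r1+r2)/C) = asin(23/35) = 41.0823°
wrap1 = wrap2 = π + 2β = 262.1647°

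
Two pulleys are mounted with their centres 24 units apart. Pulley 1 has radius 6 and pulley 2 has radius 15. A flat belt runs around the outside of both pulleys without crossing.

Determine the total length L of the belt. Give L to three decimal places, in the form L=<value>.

L=117.390

open belt: β = asin((r2−r1)/C) = asin(9/24) = 22.0243°
wrap1 = π − 2β = 135.9514°
wrap2 = π + 2β = 224.0486°
tangent length = C·cosβ = 22.2486
L = r1·wrap1 + r2·wrap2 + 2·C·cosβ = 6·2.3728 + 15·3.9104 + 2·22.2486 = 117.3898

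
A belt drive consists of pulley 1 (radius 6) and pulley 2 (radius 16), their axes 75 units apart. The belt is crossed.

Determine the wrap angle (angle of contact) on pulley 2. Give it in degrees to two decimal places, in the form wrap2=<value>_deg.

crossed belt: β = asin((r1+r2)/C) = asin(22/75) = 17.0576°
wrap1 = wrap2 = π + 2β = 214.1152°

wrap2=214.12_deg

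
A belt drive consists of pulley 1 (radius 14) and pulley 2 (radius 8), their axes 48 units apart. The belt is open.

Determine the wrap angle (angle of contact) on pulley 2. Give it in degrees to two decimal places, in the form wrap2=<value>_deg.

wrap2=165.64_deg

open belt: β = asin((r2−r1)/C) = asin(-6/48) = -7.1808°
wrap1 = π − 2β = 194.3615°
wrap2 = π + 2β = 165.6385°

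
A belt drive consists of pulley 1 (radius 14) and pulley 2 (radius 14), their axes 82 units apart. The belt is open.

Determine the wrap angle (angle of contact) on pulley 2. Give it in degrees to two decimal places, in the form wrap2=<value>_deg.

wrap2=180.00_deg

open belt: β = asin((r2−r1)/C) = asin(0/82) = 0.0000°
wrap1 = π − 2β = 180.0000°
wrap2 = π + 2β = 180.0000°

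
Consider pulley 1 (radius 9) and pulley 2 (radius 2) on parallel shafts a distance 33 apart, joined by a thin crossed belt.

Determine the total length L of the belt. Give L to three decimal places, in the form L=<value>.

crossed belt: β = asin((r1+r2)/C) = asin(11/33) = 19.4712°
wrap1 = wrap2 = π + 2β = 218.9424°
tangent length = C·cosβ = 31.1127
L = (r1+r2)·wrap + 2·C·cosβ = 11·3.8213 + 2·31.1127 = 104.2593

L=104.259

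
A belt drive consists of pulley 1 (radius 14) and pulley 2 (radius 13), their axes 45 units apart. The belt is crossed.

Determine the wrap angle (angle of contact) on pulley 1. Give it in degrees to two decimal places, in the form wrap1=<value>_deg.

crossed belt: β = asin((r1+r2)/C) = asin(27/45) = 36.8699°
wrap1 = wrap2 = π + 2β = 253.7398°

wrap1=253.74_deg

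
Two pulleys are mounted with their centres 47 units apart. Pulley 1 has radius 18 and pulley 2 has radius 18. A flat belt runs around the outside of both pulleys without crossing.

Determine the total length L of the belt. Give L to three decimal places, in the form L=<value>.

open belt: β = asin((r2−r1)/C) = asin(0/47) = 0.0000°
wrap1 = π − 2β = 180.0000°
wrap2 = π + 2β = 180.0000°
tangent length = C·cosβ = 47.0000
L = r1·wrap1 + r2·wrap2 + 2·C·cosβ = 18·3.1416 + 18·3.1416 + 2·47.0000 = 207.0973

L=207.097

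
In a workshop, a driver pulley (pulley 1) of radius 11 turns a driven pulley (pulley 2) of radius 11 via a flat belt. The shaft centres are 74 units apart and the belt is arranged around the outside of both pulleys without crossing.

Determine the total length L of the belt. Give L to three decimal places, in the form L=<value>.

open belt: β = asin((r2−r1)/C) = asin(0/74) = 0.0000°
wrap1 = π − 2β = 180.0000°
wrap2 = π + 2β = 180.0000°
tangent length = C·cosβ = 74.0000
L = r1·wrap1 + r2·wrap2 + 2·C·cosβ = 11·3.1416 + 11·3.1416 + 2·74.0000 = 217.1150

L=217.115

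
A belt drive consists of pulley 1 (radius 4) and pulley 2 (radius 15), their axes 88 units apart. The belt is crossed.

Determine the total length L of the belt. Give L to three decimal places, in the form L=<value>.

crossed belt: β = asin((r1+r2)/C) = asin(19/88) = 12.4689°
wrap1 = wrap2 = π + 2β = 204.9377°
tangent length = C·cosβ = 85.9244
L = (r1+r2)·wrap + 2·C·cosβ = 19·3.5768 + 2·85.9244 = 239.8087

L=239.809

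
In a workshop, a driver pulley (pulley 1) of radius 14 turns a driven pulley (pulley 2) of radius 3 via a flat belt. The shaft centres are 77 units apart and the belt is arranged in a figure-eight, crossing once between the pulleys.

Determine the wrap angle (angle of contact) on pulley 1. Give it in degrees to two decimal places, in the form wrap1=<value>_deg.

wrap1=205.51_deg

crossed belt: β = asin((r1+r2)/C) = asin(17/77) = 12.7548°
wrap1 = wrap2 = π + 2β = 205.5096°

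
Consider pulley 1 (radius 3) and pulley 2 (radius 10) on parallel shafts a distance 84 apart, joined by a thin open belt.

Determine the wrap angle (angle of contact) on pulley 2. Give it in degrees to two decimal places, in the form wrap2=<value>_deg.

wrap2=189.56_deg

open belt: β = asin((r2−r1)/C) = asin(7/84) = 4.7802°
wrap1 = π − 2β = 170.4396°
wrap2 = π + 2β = 189.5604°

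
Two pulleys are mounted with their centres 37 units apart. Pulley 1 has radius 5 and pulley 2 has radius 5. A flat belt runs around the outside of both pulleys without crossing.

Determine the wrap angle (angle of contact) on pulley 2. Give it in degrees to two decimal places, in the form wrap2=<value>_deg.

wrap2=180.00_deg

open belt: β = asin((r2−r1)/C) = asin(0/37) = 0.0000°
wrap1 = π − 2β = 180.0000°
wrap2 = π + 2β = 180.0000°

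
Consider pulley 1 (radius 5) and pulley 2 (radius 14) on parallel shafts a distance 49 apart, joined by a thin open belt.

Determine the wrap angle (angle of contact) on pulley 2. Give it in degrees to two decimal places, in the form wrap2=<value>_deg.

open belt: β = asin((r2−r1)/C) = asin(9/49) = 10.5838°
wrap1 = π − 2β = 158.8324°
wrap2 = π + 2β = 201.1676°

wrap2=201.17_deg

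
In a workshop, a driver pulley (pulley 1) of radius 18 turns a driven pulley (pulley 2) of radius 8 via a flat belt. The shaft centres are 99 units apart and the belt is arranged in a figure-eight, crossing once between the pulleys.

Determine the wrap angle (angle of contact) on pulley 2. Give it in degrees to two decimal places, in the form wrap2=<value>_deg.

crossed belt: β = asin((r1+r2)/C) = asin(26/99) = 15.2260°
wrap1 = wrap2 = π + 2β = 210.4519°

wrap2=210.45_deg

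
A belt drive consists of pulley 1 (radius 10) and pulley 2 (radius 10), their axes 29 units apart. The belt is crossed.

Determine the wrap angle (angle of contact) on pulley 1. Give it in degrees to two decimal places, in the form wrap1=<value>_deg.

wrap1=267.21_deg

crossed belt: β = asin((r1+r2)/C) = asin(20/29) = 43.6028°
wrap1 = wrap2 = π + 2β = 267.2056°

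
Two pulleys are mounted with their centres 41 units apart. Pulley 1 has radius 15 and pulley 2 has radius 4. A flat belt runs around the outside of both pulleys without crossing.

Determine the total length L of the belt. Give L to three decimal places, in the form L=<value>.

open belt: β = asin((r2−r1)/C) = asin(-11/41) = -15.5627°
wrap1 = π − 2β = 211.1254°
wrap2 = π + 2β = 148.8746°
tangent length = C·cosβ = 39.4968
L = r1·wrap1 + r2·wrap2 + 2·C·cosβ = 15·3.6848 + 4·2.5984 + 2·39.4968 = 144.6596

L=144.660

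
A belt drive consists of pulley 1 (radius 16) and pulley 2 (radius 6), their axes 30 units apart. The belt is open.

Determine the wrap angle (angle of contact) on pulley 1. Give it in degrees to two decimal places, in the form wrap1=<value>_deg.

wrap1=218.94_deg

open belt: β = asin((r2−r1)/C) = asin(-10/30) = -19.4712°
wrap1 = π − 2β = 218.9424°
wrap2 = π + 2β = 141.0576°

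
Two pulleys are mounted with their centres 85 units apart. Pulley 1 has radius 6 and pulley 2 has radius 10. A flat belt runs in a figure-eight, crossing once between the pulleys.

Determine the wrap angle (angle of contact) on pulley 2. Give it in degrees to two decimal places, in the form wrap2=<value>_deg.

wrap2=201.70_deg

crossed belt: β = asin((r1+r2)/C) = asin(16/85) = 10.8498°
wrap1 = wrap2 = π + 2β = 201.6996°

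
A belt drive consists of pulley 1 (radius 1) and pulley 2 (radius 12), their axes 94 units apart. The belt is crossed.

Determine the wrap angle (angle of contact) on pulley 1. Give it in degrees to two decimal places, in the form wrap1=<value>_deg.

wrap1=195.90_deg

crossed belt: β = asin((r1+r2)/C) = asin(13/94) = 7.9494°
wrap1 = wrap2 = π + 2β = 195.8987°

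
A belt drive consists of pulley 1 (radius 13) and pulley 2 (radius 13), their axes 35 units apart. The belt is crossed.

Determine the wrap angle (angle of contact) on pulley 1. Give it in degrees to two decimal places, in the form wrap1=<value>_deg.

wrap1=275.95_deg

crossed belt: β = asin((r1+r2)/C) = asin(26/35) = 47.9754°
wrap1 = wrap2 = π + 2β = 275.9507°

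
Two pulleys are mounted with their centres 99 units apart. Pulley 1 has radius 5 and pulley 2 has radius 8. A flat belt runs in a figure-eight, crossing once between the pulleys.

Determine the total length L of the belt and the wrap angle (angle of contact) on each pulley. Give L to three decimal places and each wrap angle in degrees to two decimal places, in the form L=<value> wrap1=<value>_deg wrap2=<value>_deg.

L=240.550 wrap1=195.09_deg wrap2=195.09_deg

crossed belt: β = asin((r1+r2)/C) = asin(13/99) = 7.5455°
wrap1 = wrap2 = π + 2β = 195.0910°
tangent length = C·cosβ = 98.1428
L = (r1+r2)·wrap + 2·C·cosβ = 13·3.4050 + 2·98.1428 = 240.5502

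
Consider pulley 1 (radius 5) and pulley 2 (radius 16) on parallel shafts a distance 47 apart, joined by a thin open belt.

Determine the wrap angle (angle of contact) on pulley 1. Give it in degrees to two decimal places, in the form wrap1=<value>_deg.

open belt: β = asin((r2−r1)/C) = asin(11/47) = 13.5352°
wrap1 = π − 2β = 152.9296°
wrap2 = π + 2β = 207.0704°

wrap1=152.93_deg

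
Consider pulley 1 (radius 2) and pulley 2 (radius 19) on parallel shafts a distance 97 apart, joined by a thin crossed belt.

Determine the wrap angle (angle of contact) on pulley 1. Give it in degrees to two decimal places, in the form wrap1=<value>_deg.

wrap1=205.01_deg

crossed belt: β = asin((r1+r2)/C) = asin(21/97) = 12.5032°
wrap1 = wrap2 = π + 2β = 205.0065°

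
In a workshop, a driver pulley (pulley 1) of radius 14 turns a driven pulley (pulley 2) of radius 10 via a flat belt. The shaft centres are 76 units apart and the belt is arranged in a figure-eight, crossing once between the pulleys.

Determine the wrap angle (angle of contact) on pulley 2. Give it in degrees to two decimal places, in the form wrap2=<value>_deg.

wrap2=216.82_deg

crossed belt: β = asin((r1+r2)/C) = asin(24/76) = 18.4085°
wrap1 = wrap2 = π + 2β = 216.8170°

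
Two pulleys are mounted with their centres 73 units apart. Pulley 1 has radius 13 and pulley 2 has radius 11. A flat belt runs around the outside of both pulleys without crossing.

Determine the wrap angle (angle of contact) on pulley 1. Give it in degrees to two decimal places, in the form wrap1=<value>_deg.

wrap1=183.14_deg

open belt: β = asin((r2−r1)/C) = asin(-2/73) = -1.5699°
wrap1 = π − 2β = 183.1399°
wrap2 = π + 2β = 176.8601°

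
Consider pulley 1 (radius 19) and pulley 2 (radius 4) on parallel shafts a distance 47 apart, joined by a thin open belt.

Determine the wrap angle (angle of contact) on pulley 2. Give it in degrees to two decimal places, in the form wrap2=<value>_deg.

open belt: β = asin((r2−r1)/C) = asin(-15/47) = -18.6115°
wrap1 = π − 2β = 217.2229°
wrap2 = π + 2β = 142.7771°

wrap2=142.78_deg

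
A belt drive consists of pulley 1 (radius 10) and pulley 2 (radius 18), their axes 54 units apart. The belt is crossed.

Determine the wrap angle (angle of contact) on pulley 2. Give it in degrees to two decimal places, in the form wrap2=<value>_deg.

crossed belt: β = asin((r1+r2)/C) = asin(28/54) = 31.2329°
wrap1 = wrap2 = π + 2β = 242.4659°

wrap2=242.47_deg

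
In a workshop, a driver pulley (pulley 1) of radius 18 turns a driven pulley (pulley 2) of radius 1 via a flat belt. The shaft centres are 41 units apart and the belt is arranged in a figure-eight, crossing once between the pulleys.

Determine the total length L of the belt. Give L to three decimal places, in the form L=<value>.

L=150.664

crossed belt: β = asin((r1+r2)/C) = asin(19/41) = 27.6077°
wrap1 = wrap2 = π + 2β = 235.2153°
tangent length = C·cosβ = 36.3318
L = (r1+r2)·wrap + 2·C·cosβ = 19·4.1053 + 2·36.3318 = 150.6640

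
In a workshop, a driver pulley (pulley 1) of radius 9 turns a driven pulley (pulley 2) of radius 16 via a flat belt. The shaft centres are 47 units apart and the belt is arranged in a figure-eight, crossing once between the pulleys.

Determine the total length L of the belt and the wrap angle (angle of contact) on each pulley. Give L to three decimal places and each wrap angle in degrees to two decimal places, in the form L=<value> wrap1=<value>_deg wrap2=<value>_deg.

L=186.182 wrap1=244.27_deg wrap2=244.27_deg

crossed belt: β = asin((r1+r2)/C) = asin(25/47) = 32.1349°
wrap1 = wrap2 = π + 2β = 244.2699°
tangent length = C·cosβ = 39.7995
L = (r1+r2)·wrap + 2·C·cosβ = 25·4.2633 + 2·39.7995 = 186.1818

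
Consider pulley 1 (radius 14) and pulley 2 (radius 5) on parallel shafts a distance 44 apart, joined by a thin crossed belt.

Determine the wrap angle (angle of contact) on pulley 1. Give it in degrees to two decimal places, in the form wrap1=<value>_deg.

wrap1=231.17_deg

crossed belt: β = asin((r1+r2)/C) = asin(19/44) = 25.5830°
wrap1 = wrap2 = π + 2β = 231.1660°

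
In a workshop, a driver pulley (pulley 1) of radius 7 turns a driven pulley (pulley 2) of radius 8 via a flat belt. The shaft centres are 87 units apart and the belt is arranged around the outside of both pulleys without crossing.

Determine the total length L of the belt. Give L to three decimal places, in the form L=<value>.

open belt: β = asin((r2−r1)/C) = asin(1/87) = 0.6586°
wrap1 = π − 2β = 178.6828°
wrap2 = π + 2β = 181.3172°
tangent length = C·cosβ = 86.9943
L = r1·wrap1 + r2·wrap2 + 2·C·cosβ = 7·3.1186 + 8·3.1646 + 2·86.9943 = 221.1354

L=221.135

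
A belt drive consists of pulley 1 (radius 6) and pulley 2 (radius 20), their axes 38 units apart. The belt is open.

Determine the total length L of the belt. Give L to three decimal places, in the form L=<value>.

open belt: β = asin((r2−r1)/C) = asin(14/38) = 21.6183°
wrap1 = π − 2β = 136.7635°
wrap2 = π + 2β = 223.2365°
tangent length = C·cosβ = 35.3270
L = r1·wrap1 + r2·wrap2 + 2·C·cosβ = 6·2.3870 + 20·3.8962 + 2·35.3270 = 162.9002

L=162.900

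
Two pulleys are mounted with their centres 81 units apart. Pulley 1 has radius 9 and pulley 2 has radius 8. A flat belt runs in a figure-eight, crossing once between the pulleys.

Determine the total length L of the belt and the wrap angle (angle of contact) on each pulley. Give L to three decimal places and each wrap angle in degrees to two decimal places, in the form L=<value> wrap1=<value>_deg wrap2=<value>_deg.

L=218.988 wrap1=204.23_deg wrap2=204.23_deg

crossed belt: β = asin((r1+r2)/C) = asin(17/81) = 12.1151°
wrap1 = wrap2 = π + 2β = 204.2302°
tangent length = C·cosβ = 79.1960
L = (r1+r2)·wrap + 2·C·cosβ = 17·3.5645 + 2·79.1960 = 218.9882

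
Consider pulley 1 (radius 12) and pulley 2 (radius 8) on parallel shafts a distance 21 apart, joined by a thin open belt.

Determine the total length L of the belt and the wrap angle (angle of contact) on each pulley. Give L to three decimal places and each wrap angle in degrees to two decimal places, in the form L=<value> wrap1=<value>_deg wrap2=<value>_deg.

L=105.596 wrap1=201.96_deg wrap2=158.04_deg

open belt: β = asin((r2−r1)/C) = asin(-4/21) = -10.9806°
wrap1 = π − 2β = 201.9612°
wrap2 = π + 2β = 158.0388°
tangent length = C·cosβ = 20.6155
L = r1·wrap1 + r2·wrap2 + 2·C·cosβ = 12·3.5249 + 8·2.7583 + 2·20.6155 = 105.5961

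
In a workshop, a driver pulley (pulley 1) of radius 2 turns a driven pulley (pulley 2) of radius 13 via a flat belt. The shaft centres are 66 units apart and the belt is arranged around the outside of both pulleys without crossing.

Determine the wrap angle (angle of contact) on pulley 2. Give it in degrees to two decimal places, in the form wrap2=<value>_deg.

open belt: β = asin((r2−r1)/C) = asin(11/66) = 9.5941°
wrap1 = π − 2β = 160.8119°
wrap2 = π + 2β = 199.1881°

wrap2=199.19_deg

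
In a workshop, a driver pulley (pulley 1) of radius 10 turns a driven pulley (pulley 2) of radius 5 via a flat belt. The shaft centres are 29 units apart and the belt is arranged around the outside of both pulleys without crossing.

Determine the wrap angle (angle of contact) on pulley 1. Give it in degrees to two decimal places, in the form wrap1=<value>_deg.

wrap1=199.86_deg

open belt: β = asin((r2−r1)/C) = asin(-5/29) = -9.9282°
wrap1 = π − 2β = 199.8564°
wrap2 = π + 2β = 160.1436°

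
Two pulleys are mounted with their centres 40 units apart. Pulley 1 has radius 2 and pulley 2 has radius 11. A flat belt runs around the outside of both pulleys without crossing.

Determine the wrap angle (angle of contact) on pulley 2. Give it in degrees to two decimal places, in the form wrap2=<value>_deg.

wrap2=206.01_deg

open belt: β = asin((r2−r1)/C) = asin(9/40) = 13.0029°
wrap1 = π − 2β = 153.9942°
wrap2 = π + 2β = 206.0058°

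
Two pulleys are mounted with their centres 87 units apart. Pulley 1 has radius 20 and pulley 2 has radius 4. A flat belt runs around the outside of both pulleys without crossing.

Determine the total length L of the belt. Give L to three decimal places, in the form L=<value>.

L=252.349

open belt: β = asin((r2−r1)/C) = asin(-16/87) = -10.5975°
wrap1 = π − 2β = 201.1950°
wrap2 = π + 2β = 158.8050°
tangent length = C·cosβ = 85.5161
L = r1·wrap1 + r2·wrap2 + 2·C·cosβ = 20·3.5115 + 4·2.7717 + 2·85.5161 = 252.3491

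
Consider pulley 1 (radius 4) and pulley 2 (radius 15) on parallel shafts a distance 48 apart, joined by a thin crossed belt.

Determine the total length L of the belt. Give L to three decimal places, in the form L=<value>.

L=163.314

crossed belt: β = asin((r1+r2)/C) = asin(19/48) = 23.3180°
wrap1 = wrap2 = π + 2β = 226.6359°
tangent length = C·cosβ = 44.0795
L = (r1+r2)·wrap + 2·C·cosβ = 19·3.9555 + 2·44.0795 = 163.3143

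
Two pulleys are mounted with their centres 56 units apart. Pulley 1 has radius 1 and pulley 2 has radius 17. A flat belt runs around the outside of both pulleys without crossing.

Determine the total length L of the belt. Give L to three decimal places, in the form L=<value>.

L=173.152

open belt: β = asin((r2−r1)/C) = asin(16/56) = 16.6015°
wrap1 = π − 2β = 146.7969°
wrap2 = π + 2β = 213.2031°
tangent length = C·cosβ = 53.6656
L = r1·wrap1 + r2·wrap2 + 2·C·cosβ = 1·2.5621 + 17·3.7211 + 2·53.6656 = 173.1520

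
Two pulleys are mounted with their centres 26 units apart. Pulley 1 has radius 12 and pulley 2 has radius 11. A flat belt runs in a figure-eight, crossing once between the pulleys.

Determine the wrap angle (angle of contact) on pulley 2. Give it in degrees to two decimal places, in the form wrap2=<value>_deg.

wrap2=304.41_deg

crossed belt: β = asin((r1+r2)/C) = asin(23/26) = 62.2042°
wrap1 = wrap2 = π + 2β = 304.4085°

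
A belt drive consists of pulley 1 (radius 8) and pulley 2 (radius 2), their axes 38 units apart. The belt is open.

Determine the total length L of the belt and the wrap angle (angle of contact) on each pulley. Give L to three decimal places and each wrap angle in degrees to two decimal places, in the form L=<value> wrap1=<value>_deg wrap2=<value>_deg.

open belt: β = asin((r2−r1)/C) = asin(-6/38) = -9.0847°
wrap1 = π − 2β = 198.1694°
wrap2 = π + 2β = 161.8306°
tangent length = C·cosβ = 37.5233
L = r1·wrap1 + r2·wrap2 + 2·C·cosβ = 8·3.4587 + 2·2.8245 + 2·37.5233 = 108.3653

L=108.365 wrap1=198.17_deg wrap2=161.83_deg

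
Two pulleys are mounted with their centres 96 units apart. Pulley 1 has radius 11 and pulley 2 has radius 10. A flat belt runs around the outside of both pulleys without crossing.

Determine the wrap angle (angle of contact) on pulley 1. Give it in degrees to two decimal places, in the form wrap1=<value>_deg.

wrap1=181.19_deg

open belt: β = asin((r2−r1)/C) = asin(-1/96) = -0.5968°
wrap1 = π − 2β = 181.1937°
wrap2 = π + 2β = 178.8063°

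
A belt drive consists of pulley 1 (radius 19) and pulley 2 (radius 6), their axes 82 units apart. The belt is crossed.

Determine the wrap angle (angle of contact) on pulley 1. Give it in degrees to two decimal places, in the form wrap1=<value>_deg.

wrap1=215.50_deg

crossed belt: β = asin((r1+r2)/C) = asin(25/82) = 17.7508°
wrap1 = wrap2 = π + 2β = 215.5017°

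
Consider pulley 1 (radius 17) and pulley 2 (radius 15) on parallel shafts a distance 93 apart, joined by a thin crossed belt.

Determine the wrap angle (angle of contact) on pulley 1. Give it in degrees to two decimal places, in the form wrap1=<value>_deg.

crossed belt: β = asin((r1+r2)/C) = asin(32/93) = 20.1260°
wrap1 = wrap2 = π + 2β = 220.2520°

wrap1=220.25_deg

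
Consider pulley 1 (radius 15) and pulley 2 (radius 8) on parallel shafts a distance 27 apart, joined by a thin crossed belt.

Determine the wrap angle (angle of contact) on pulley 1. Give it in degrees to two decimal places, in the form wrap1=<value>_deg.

crossed belt: β = asin((r1+r2)/C) = asin(23/27) = 58.4137°
wrap1 = wrap2 = π + 2β = 296.8273°

wrap1=296.83_deg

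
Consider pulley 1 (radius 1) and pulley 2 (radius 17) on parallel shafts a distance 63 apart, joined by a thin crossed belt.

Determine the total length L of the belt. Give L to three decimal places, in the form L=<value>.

crossed belt: β = asin((r1+r2)/C) = asin(18/63) = 16.6015°
wrap1 = wrap2 = π + 2β = 213.2031°
tangent length = C·cosβ = 60.3738
L = (r1+r2)·wrap + 2·C·cosβ = 18·3.7211 + 2·60.3738 = 187.7274

L=187.727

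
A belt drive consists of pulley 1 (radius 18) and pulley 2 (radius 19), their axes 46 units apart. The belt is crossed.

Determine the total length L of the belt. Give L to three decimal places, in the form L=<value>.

L=240.060

crossed belt: β = asin((r1+r2)/C) = asin(37/46) = 53.5473°
wrap1 = wrap2 = π + 2β = 287.0946°
tangent length = C·cosβ = 27.3313
L = (r1+r2)·wrap + 2·C·cosβ = 37·5.0107 + 2·27.3313 = 240.0602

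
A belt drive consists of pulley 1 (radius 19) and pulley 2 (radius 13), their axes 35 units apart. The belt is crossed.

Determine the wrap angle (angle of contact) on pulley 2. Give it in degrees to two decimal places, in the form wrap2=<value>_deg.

wrap2=312.21_deg

crossed belt: β = asin((r1+r2)/C) = asin(32/35) = 66.1045°
wrap1 = wrap2 = π + 2β = 312.2090°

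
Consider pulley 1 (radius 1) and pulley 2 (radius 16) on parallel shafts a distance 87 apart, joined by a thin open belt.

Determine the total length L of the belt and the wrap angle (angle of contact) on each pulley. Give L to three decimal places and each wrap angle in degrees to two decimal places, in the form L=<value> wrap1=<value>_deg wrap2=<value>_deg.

L=230.000 wrap1=160.14_deg wrap2=199.86_deg

open belt: β = asin((r2−r1)/C) = asin(15/87) = 9.9282°
wrap1 = π − 2β = 160.1436°
wrap2 = π + 2β = 199.8564°
tangent length = C·cosβ = 85.6971
L = r1·wrap1 + r2·wrap2 + 2·C·cosβ = 1·2.7950 + 16·3.4882 + 2·85.6971 = 229.9997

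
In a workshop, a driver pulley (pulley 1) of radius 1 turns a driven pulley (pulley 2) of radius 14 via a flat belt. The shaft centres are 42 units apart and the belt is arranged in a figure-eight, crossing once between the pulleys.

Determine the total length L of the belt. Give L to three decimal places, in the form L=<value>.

crossed belt: β = asin((r1+r2)/C) = asin(15/42) = 20.9248°
wrap1 = wrap2 = π + 2β = 221.8497°
tangent length = C·cosβ = 39.2301
L = (r1+r2)·wrap + 2·C·cosβ = 15·3.8720 + 2·39.2301 = 136.5403

L=136.540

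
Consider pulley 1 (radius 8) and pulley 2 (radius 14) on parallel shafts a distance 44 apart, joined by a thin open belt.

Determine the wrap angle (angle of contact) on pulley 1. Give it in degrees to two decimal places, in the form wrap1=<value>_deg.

wrap1=164.33_deg

open belt: β = asin((r2−r1)/C) = asin(6/44) = 7.8375°
wrap1 = π − 2β = 164.3250°
wrap2 = π + 2β = 195.6750°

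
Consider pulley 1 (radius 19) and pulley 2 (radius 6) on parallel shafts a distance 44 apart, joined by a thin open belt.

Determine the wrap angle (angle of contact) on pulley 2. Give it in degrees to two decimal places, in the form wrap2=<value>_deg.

open belt: β = asin((r2−r1)/C) = asin(-13/44) = -17.1848°
wrap1 = π − 2β = 214.3696°
wrap2 = π + 2β = 145.6304°

wrap2=145.63_deg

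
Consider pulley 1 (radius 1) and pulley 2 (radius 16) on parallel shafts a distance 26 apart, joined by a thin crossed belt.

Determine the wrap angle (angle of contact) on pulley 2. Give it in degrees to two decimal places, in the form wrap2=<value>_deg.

wrap2=261.66_deg

crossed belt: β = asin((r1+r2)/C) = asin(17/26) = 40.8322°
wrap1 = wrap2 = π + 2β = 261.6644°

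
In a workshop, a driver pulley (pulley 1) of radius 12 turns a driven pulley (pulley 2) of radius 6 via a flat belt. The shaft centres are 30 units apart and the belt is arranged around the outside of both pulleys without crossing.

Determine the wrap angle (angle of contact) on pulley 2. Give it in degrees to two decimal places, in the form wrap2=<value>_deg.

wrap2=156.93_deg

open belt: β = asin((r2−r1)/C) = asin(-6/30) = -11.5370°
wrap1 = π − 2β = 203.0739°
wrap2 = π + 2β = 156.9261°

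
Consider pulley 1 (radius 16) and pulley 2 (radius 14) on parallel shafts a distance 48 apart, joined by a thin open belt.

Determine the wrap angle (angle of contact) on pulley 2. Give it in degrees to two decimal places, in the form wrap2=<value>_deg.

wrap2=175.22_deg

open belt: β = asin((r2−r1)/C) = asin(-2/48) = -2.3880°
wrap1 = π − 2β = 184.7760°
wrap2 = π + 2β = 175.2240°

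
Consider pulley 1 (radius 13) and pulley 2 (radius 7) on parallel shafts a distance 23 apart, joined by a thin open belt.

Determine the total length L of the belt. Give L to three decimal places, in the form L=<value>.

L=110.406

open belt: β = asin((r2−r1)/C) = asin(-6/23) = -15.1217°
wrap1 = π − 2β = 210.2433°
wrap2 = π + 2β = 149.7567°
tangent length = C·cosβ = 22.2036
L = r1·wrap1 + r2·wrap2 + 2·C·cosβ = 13·3.6694 + 7·2.6137 + 2·22.2036 = 110.4061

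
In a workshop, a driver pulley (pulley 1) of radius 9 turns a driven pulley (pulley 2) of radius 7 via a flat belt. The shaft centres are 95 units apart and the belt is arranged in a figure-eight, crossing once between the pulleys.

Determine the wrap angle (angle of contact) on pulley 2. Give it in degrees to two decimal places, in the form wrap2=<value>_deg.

wrap2=199.39_deg

crossed belt: β = asin((r1+r2)/C) = asin(16/95) = 9.6960°
wrap1 = wrap2 = π + 2β = 199.3921°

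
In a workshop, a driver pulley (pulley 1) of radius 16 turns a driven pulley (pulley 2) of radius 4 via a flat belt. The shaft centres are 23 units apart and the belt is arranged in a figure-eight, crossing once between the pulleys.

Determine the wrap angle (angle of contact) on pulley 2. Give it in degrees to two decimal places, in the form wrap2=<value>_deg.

wrap2=300.82_deg

crossed belt: β = asin((r1+r2)/C) = asin(20/23) = 60.4082°
wrap1 = wrap2 = π + 2β = 300.8163°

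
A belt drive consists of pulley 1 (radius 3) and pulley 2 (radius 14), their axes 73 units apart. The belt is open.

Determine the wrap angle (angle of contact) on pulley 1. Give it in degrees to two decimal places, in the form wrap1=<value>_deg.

open belt: β = asin((r2−r1)/C) = asin(11/73) = 8.6666°
wrap1 = π − 2β = 162.6668°
wrap2 = π + 2β = 197.3332°

wrap1=162.67_deg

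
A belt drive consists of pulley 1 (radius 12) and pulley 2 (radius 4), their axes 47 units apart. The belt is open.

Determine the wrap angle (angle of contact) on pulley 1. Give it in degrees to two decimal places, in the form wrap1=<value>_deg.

wrap1=199.60_deg

open belt: β = asin((r2−r1)/C) = asin(-8/47) = -9.8002°
wrap1 = π − 2β = 199.6004°
wrap2 = π + 2β = 160.3996°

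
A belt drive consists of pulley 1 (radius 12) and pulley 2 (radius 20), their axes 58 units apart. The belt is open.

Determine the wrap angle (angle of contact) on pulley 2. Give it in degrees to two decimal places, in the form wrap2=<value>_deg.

open belt: β = asin((r2−r1)/C) = asin(8/58) = 7.9281°
wrap1 = π − 2β = 164.1437°
wrap2 = π + 2β = 195.8563°

wrap2=195.86_deg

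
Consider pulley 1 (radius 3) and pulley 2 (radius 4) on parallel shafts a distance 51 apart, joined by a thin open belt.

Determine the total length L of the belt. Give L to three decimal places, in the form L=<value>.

L=124.011

open belt: β = asin((r2−r1)/C) = asin(1/51) = 1.1235°
wrap1 = π − 2β = 177.7530°
wrap2 = π + 2β = 182.2470°
tangent length = C·cosβ = 50.9902
L = r1·wrap1 + r2·wrap2 + 2·C·cosβ = 3·3.1024 + 4·3.1808 + 2·50.9902 = 124.0108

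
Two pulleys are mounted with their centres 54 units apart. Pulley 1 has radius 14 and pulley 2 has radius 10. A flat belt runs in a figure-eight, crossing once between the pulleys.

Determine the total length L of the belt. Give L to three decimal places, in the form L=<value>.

crossed belt: β = asin((r1+r2)/C) = asin(24/54) = 26.3878°
wrap1 = wrap2 = π + 2β = 232.7756°
tangent length = C·cosβ = 48.3735
L = (r1+r2)·wrap + 2·C·cosβ = 24·4.0627 + 2·48.3735 = 194.2519

L=194.252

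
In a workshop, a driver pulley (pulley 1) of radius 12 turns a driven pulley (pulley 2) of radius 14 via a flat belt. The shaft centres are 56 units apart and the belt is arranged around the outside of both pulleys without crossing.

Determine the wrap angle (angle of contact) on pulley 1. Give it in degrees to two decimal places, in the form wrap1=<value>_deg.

open belt: β = asin((r2−r1)/C) = asin(2/56) = 2.0467°
wrap1 = π − 2β = 175.9066°
wrap2 = π + 2β = 184.0934°

wrap1=175.91_deg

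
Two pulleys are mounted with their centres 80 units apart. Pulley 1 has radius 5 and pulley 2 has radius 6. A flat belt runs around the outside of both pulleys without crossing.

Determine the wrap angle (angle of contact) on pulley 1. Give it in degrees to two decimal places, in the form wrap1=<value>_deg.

wrap1=178.57_deg

open belt: β = asin((r2−r1)/C) = asin(1/80) = 0.7162°
wrap1 = π − 2β = 178.5676°
wrap2 = π + 2β = 181.4324°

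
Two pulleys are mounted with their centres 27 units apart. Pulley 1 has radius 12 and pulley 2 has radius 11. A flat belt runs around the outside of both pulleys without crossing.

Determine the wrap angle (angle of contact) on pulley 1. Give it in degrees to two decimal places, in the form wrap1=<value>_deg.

open belt: β = asin((r2−r1)/C) = asin(-1/27) = -2.1226°
wrap1 = π − 2β = 184.2451°
wrap2 = π + 2β = 175.7549°

wrap1=184.25_deg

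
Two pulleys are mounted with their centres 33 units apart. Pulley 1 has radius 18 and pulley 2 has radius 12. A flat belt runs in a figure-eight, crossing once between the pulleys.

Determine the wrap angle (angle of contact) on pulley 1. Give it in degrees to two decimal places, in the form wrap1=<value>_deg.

crossed belt: β = asin((r1+r2)/C) = asin(30/33) = 65.3800°
wrap1 = wrap2 = π + 2β = 310.7600°

wrap1=310.76_deg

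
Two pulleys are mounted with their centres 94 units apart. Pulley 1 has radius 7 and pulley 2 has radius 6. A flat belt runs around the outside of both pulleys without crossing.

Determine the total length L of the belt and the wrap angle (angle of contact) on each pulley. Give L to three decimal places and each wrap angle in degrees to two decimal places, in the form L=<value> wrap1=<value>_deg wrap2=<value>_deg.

open belt: β = asin((r2−r1)/C) = asin(-1/94) = -0.6095°
wrap1 = π − 2β = 181.2191°
wrap2 = π + 2β = 178.7809°
tangent length = C·cosβ = 93.9947
L = r1·wrap1 + r2·wrap2 + 2·C·cosβ = 7·3.1629 + 6·3.1203 + 2·93.9947 = 228.8513

L=228.851 wrap1=181.22_deg wrap2=178.78_deg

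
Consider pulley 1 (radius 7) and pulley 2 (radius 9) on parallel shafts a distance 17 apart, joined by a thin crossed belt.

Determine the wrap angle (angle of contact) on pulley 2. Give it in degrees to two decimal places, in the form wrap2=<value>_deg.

wrap2=320.50_deg

crossed belt: β = asin((r1+r2)/C) = asin(16/17) = 70.2501°
wrap1 = wrap2 = π + 2β = 320.5002°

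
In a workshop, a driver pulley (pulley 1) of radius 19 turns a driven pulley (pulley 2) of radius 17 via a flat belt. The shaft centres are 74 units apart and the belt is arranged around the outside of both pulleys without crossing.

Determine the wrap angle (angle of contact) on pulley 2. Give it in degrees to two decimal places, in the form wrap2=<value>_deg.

open belt: β = asin((r2−r1)/C) = asin(-2/74) = -1.5487°
wrap1 = π − 2β = 183.0974°
wrap2 = π + 2β = 176.9026°

wrap2=176.90_deg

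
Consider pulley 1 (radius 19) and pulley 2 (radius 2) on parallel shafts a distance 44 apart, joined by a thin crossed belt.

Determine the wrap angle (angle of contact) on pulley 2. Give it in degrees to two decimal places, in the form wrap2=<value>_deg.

wrap2=237.01_deg

crossed belt: β = asin((r1+r2)/C) = asin(21/44) = 28.5074°
wrap1 = wrap2 = π + 2β = 237.0149°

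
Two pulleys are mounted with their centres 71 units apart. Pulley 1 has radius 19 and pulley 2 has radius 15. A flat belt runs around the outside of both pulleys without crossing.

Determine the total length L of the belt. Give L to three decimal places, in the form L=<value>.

open belt: β = asin((r2−r1)/C) = asin(-4/71) = -3.2296°
wrap1 = π − 2β = 186.4593°
wrap2 = π + 2β = 173.5407°
tangent length = C·cosβ = 70.8872
L = r1·wrap1 + r2·wrap2 + 2·C·cosβ = 19·3.2543 + 15·3.0289 + 2·70.8872 = 249.0396

L=249.040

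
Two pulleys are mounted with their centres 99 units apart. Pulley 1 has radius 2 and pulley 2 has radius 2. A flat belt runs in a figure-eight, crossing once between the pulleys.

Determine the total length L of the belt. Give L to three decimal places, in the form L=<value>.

L=210.728

crossed belt: β = asin((r1+r2)/C) = asin(4/99) = 2.3156°
wrap1 = wrap2 = π + 2β = 184.6312°
tangent length = C·cosβ = 98.9192
L = (r1+r2)·wrap + 2·C·cosβ = 4·3.2224 + 2·98.9192 = 210.7280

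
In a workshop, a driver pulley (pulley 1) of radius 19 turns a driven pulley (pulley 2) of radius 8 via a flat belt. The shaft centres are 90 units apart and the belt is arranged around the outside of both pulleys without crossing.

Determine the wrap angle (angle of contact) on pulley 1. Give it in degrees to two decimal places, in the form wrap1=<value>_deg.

open belt: β = asin((r2−r1)/C) = asin(-11/90) = -7.0204°
wrap1 = π − 2β = 194.0407°
wrap2 = π + 2β = 165.9593°

wrap1=194.04_deg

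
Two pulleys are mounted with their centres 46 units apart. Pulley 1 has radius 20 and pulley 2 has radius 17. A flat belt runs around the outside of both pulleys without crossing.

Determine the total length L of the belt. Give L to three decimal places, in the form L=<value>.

open belt: β = asin((r2−r1)/C) = asin(-3/46) = -3.7393°
wrap1 = π − 2β = 187.4787°
wrap2 = π + 2β = 172.5213°
tangent length = C·cosβ = 45.9021
L = r1·wrap1 + r2·wrap2 + 2·C·cosβ = 20·3.2721 + 17·3.0111 + 2·45.9021 = 208.4346

L=208.435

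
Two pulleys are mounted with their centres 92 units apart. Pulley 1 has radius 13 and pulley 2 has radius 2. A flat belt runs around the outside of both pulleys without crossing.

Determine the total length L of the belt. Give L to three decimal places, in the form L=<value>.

L=232.441

open belt: β = asin((r2−r1)/C) = asin(-11/92) = -6.8670°
wrap1 = π − 2β = 193.7340°
wrap2 = π + 2β = 166.2660°
tangent length = C·cosβ = 91.3400
L = r1·wrap1 + r2·wrap2 + 2·C·cosβ = 13·3.3813 + 2·2.9019 + 2·91.3400 = 232.4407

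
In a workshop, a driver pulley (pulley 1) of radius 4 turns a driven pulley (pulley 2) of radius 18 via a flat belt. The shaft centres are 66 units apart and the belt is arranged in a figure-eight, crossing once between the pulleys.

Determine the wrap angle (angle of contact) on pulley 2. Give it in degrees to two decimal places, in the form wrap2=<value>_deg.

crossed belt: β = asin((r1+r2)/C) = asin(22/66) = 19.4712°
wrap1 = wrap2 = π + 2β = 218.9424°

wrap2=218.94_deg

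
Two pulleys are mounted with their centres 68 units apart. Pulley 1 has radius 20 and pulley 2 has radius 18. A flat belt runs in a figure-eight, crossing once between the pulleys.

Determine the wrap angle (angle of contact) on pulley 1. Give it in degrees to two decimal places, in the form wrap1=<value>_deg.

wrap1=247.95_deg

crossed belt: β = asin((r1+r2)/C) = asin(38/68) = 33.9745°
wrap1 = wrap2 = π + 2β = 247.9490°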